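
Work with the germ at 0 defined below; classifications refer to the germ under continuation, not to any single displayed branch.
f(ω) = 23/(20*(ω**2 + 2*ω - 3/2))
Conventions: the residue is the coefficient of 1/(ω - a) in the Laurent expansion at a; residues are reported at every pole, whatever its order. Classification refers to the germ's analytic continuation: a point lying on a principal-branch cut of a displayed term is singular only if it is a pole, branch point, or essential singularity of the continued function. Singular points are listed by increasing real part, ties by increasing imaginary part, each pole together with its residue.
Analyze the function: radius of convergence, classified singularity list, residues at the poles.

Denominator factor (ω**2 + 2*ω - 3/2): discriminant 10, real irrational roots -1 + (1/2)*sqrt(10) and -1 - (1/2)*sqrt(10); poles of order 1, moduli -1 + (1/2)*sqrt(10) and 1 + (1/2)*sqrt(10).
The radius of convergence is the smallest modulus among the singular points: -1 + (1/2)*sqrt(10).
The factor ω**2 + 2*ω - 3/2 splits as (ω - a)(ω - a') with a = -1 - (1/2)*sqrt(10), a' = -1 + (1/2)*sqrt(10). At the order-1 pole a set g(ω) = (ω - a)*f(ω) = [23/20] / (ω - a').
Simple pole: residue = g(a) at a = -1 - (1/2)*sqrt(10), which is -(23/200)*sqrt(10).
The factor ω**2 + 2*ω - 3/2 splits as (ω - a)(ω - a') with a = -1 + (1/2)*sqrt(10), a' = -1 - (1/2)*sqrt(10). At the order-1 pole a set g(ω) = (ω - a)*f(ω) = [23/20] / (ω - a').
Simple pole: residue = g(a) at a = -1 + (1/2)*sqrt(10), which is (23/200)*sqrt(10).
List the singular points by increasing real part (a conjugate pair: the negative imaginary part first).

Radius of convergence at 0: -1 + (1/2)*sqrt(10).
At -1 - (1/2)*sqrt(10): a pole of order 1; residue -(23/200)*sqrt(10).
At -1 + (1/2)*sqrt(10): a pole of order 1; residue (23/200)*sqrt(10).


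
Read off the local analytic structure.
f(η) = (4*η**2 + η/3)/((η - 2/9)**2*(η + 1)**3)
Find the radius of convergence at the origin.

Denominator factor (η - 2/9)^2: pole of order 2 at 2/9, modulus 2/9.
Denominator factor (η + 1)^3: pole of order 3 at -1, modulus 1.
The radius of convergence is the smallest modulus among the singular points: 2/9.

The radius of convergence is 2/9.


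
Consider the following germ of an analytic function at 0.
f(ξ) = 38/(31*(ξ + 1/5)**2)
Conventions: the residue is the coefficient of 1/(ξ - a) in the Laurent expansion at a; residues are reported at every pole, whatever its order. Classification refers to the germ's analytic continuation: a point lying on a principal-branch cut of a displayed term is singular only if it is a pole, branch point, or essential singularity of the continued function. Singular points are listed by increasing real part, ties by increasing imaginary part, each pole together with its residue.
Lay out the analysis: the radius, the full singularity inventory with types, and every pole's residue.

Denominator factor (ξ + 1/5)^2: pole of order 2 at -1/5, modulus 1/5.
The radius of convergence is the smallest modulus among the singular points: 1/5.
At the order-2 pole -1/5 set g(ξ) = (ξ - (-1/5))^2*f(ξ) = 38/31.
Order-2 pole: residue = g'(a); g'(-1/5) = 0, so the residue is 0.

Radius of convergence at 0: 1/5.
At -1/5: a pole of order 2; residue 0.


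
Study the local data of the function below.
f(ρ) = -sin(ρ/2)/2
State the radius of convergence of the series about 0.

The radius of convergence is infinite.

The factor -sin(ρ/2) is entire and contributes no finite singular point.
The polynomial part has no poles.
No finite singular points: the Taylor series at 0 converges everywhere.


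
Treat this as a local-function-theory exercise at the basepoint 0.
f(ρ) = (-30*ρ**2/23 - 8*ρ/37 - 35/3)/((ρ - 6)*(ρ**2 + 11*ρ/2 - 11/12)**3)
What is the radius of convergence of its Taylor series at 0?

Denominator factor (ρ**2 + 11*ρ/2 - 11/12)^3: discriminant 407/12, real irrational roots -11/4 + (1/12)*sqrt(1221) and -11/4 - (1/12)*sqrt(1221); poles of order 3, moduli -11/4 + (1/12)*sqrt(1221) and 11/4 + (1/12)*sqrt(1221).
Denominator factor (ρ - 6): pole of order 1 at 6, modulus 6.
The radius of convergence is the smallest modulus among the singular points: -11/4 + (1/12)*sqrt(1221).

The radius of convergence is -11/4 + (1/12)*sqrt(1221).


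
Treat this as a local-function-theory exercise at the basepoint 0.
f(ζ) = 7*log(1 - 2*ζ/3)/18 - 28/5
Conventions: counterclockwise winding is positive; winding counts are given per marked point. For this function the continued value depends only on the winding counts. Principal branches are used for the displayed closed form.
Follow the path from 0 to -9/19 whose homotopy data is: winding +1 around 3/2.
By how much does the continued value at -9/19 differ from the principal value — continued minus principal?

Continued minus principal equals (7/9)*pi*i.

The rational part is single-valued and drops out of the difference; each branch term changes only by its own monodromy.
(7/18)*log(1 - ζ/(3/2)): each positive loop around 3/2 adds 2*pi*i to the log, so winding +1 contributes (7/18)*(1)*2*pi*i = (7/9)*pi*i.
Summing the contributions at ζ = -9/19 gives (7/9)*pi*i.


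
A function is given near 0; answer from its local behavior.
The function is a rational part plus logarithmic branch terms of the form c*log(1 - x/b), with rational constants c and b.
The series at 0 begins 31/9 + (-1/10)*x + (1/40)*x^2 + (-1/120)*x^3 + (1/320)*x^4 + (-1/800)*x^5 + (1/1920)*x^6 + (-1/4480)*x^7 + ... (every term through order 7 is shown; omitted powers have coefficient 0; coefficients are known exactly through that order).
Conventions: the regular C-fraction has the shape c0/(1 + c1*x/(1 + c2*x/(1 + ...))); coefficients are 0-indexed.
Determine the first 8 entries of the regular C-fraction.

Taylor coefficients (read off): a_0 = 31/9, a_1 = -1/10, a_2 = 1/40, a_3 = -1/120, a_4 = 1/320, a_5 = -1/800, a_6 = 1/1920, a_7 = -1/4480.
c0 = a_0 = 31/9. Peel one level at a time: if S = 1 + c*x/S' with S'(0) = 1, then c is the x-coefficient of S and S' = c*x/(S - 1).
S_1 = c0/f = 1 + (9/310)*x + (-1233/192200)*x^2 + ...; c1 = 9/310.
S_2 = c1*x/(S_1 - 1) = 1 + (137/620)*x + (-1/48)*x^2 + ...; c2 = 137/620.
S_3 = c2*x/(S_2 - 1) = 1 + (155/1644)*x + (-2480/168921)*x^2 + ...; c3 = 155/1644.
S_4 = c3*x/(S_3 - 1) = 1 + (64/411)*x + (-1/60)*x^2 + ...; c4 = 64/411.
S_5 = c4*x/(S_4 - 1) = 1 + (137/1280)*x + (-25071/1638400)*x^2 + ...; c5 = 137/1280.
S_6 = c5*x/(S_5 - 1) = 1 + (183/1280)*x + (-9/560)*x^2 + ...; c6 = 183/1280.
S_7 = c6*x/(S_6 - 1) = 1 + (48/427)*x + ...; c7 = 48/427.

The regular C-fraction coefficients are [31/9, 9/310, 137/620, 155/1644, 64/411, 137/1280, 183/1280, 48/427].


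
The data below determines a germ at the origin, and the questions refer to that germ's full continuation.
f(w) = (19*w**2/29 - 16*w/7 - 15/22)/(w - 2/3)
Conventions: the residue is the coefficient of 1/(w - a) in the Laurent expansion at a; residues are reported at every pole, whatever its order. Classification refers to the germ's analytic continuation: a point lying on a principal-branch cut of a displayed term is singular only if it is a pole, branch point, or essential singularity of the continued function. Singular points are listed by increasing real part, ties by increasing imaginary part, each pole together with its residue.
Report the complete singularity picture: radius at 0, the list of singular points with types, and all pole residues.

Radius of convergence at 0: 2/3.
At 2/3: a pole of order 1; residue -76949/40194.

Denominator factor (w - 2/3): pole of order 1 at 2/3, modulus 2/3.
The radius of convergence is the smallest modulus among the singular points: 2/3.
At the order-1 pole 2/3 set g(w) = (w - (2/3))*f(w) = 19*w**2/29 - 16*w/7 - 15/22.
Simple pole: residue = g(a) at a = 2/3, which is -76949/40194.


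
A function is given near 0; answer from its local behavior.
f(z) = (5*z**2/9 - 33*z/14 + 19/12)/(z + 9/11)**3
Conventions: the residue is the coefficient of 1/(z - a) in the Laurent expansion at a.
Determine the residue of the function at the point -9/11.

At the order-3 pole -9/11 set g(z) = (z - (-9/11))^3*f(z) = 5*z**2/9 - 33*z/14 + 19/12.
Order-3 pole: residue = g''(a)/2; g''(-9/11) = 10/9, so the residue is 5/9.

The residue is 5/9.


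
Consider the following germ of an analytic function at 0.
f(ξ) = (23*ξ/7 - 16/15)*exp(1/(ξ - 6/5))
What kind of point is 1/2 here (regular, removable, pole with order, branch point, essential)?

The point is a regular point.

There is no denominator, hence no pole anywhere.
The essential point of exp(1/(ξ - (6/5))) is 6/5, not 1/2.
So the germ continues analytically to 1/2.


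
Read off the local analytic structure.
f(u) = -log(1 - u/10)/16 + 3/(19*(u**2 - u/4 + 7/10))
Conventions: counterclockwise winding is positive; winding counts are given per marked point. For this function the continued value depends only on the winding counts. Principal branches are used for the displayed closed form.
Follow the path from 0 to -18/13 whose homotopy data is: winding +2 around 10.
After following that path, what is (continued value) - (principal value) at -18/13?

Continued minus principal equals -(1/4)*pi*i.

The rational part is single-valued and drops out of the difference; each branch term changes only by its own monodromy.
(-1/16)*log(1 - u/(10)): each positive loop around 10 adds 2*pi*i to the log, so winding +2 contributes (-1/16)*(2)*2*pi*i = -(1/4)*pi*i.
Summing the contributions at u = -18/13 gives -(1/4)*pi*i.


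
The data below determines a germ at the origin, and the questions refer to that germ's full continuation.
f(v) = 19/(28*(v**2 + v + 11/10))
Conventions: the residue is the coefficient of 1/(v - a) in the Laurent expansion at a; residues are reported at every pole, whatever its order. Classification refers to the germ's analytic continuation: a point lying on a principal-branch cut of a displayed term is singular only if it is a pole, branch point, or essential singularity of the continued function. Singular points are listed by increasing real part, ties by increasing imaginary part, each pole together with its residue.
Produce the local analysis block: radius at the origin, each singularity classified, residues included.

Denominator factor (v**2 + v + 11/10): discriminant -17/5, complex-conjugate roots (-1/2) + ((1/10)*sqrt(85))*i and (-1/2) - ((1/10)*sqrt(85))*i; poles of order 1, moduli (1/10)*sqrt(110) and (1/10)*sqrt(110).
The radius of convergence is the smallest modulus among the singular points: (1/10)*sqrt(110).
The factor v**2 + v + 11/10 splits as (v - a)(v - a') with a = (-1/2) - ((1/10)*sqrt(85))*i, a' = (-1/2) + ((1/10)*sqrt(85))*i. At the order-1 pole a set g(v) = (v - a)*f(v) = [19/28] / (v - a').
Simple pole: residue = g(a) at a = (-1/2) - ((1/10)*sqrt(85))*i, which is ((19/476)*sqrt(85))*i.
The factor v**2 + v + 11/10 splits as (v - a)(v - a') with a = (-1/2) + ((1/10)*sqrt(85))*i, a' = (-1/2) - ((1/10)*sqrt(85))*i. At the order-1 pole a set g(v) = (v - a)*f(v) = [19/28] / (v - a').
Simple pole: residue = g(a) at a = (-1/2) + ((1/10)*sqrt(85))*i, which is -((19/476)*sqrt(85))*i.
List the singular points by increasing real part (a conjugate pair: the negative imaginary part first).

Radius of convergence at 0: (1/10)*sqrt(110).
At (-1/2) - ((1/10)*sqrt(85))*i: a pole of order 1; residue ((19/476)*sqrt(85))*i.
At (-1/2) + ((1/10)*sqrt(85))*i: a pole of order 1; residue -((19/476)*sqrt(85))*i.


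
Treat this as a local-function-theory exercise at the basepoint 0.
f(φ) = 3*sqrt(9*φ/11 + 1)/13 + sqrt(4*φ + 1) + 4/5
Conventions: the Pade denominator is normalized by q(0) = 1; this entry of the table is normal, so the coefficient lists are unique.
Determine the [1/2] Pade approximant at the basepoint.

Taylor coefficients needed (expand at 0): a_0 = 132/65, a_1 = 599/286, a_2 = -25411/12584, a_3 = 1109579/276848.
Write the denominator as Q(φ) = 1 + q1*φ + q2*φ^2. Requiring Q*f - P = O(φ^4) with deg P <= 1 kills the coefficients of φ^2..φ^3 in Q*f:
  φ^2: a_2 + q1*a_1 + q2*a_0 = 0, i.e. -25411/12584 + (599/286)*q1 + (132/65)*q2 = 0.
  φ^3: a_3 + q1*a_2 + q2*a_1 = 0, i.e. 1109579/276848 + (-25411/12584)*q1 + (599/286)*q2 = 0.
Solving this linear system: q1 = 222570373/152729764, q2 = -3417783605/6720109616.
The numerator is Q*f truncated at degree 1: P0 = a_0 = 132/65; P1 = a_1 + q1*a_0 = 25085681963/4963717330.

The Pade approximant has numerator coefficients [132/65, 25085681963/4963717330]; denominator coefficients [1, 222570373/152729764, -3417783605/6720109616].


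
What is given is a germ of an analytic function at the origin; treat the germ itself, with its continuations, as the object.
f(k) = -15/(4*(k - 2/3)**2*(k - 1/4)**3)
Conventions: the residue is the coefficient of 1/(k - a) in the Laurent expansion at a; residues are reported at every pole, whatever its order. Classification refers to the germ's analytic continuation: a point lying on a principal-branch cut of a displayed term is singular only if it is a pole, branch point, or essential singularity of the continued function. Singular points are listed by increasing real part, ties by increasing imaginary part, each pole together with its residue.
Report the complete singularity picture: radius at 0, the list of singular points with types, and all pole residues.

Denominator factor (k - 1/4)^3: pole of order 3 at 1/4, modulus 1/4.
Denominator factor (k - 2/3)^2: pole of order 2 at 2/3, modulus 2/3.
The radius of convergence is the smallest modulus among the singular points: 1/4.
At the order-3 pole 1/4 set g(k) = (k - (1/4))^3*f(k) = -15/(4*(k - 2/3)**2).
Order-3 pole: residue = g''(a)/2; g''(1/4) = -93312/125, so the residue is -46656/125.
At the order-2 pole 2/3 set g(k) = (k - (2/3))^2*f(k) = -15/(4*(k - 1/4)**3).
Order-2 pole: residue = g'(a); g'(2/3) = 46656/125, so the residue is 46656/125.
List the singular points by increasing real part (a conjugate pair: the negative imaginary part first).

Radius of convergence at 0: 1/4.
At 1/4: a pole of order 3; residue -46656/125.
At 2/3: a pole of order 2; residue 46656/125.


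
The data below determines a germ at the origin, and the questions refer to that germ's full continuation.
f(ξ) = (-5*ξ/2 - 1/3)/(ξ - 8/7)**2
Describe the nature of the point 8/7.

The denominator factor ξ - 8/7 vanishes at 8/7 and appears to the power 2; the numerator there equals -67/21, nonzero, and no other factor vanishes.
Hence a pole whose order is the multiplicity, 2.

The point is a pole of order 2.


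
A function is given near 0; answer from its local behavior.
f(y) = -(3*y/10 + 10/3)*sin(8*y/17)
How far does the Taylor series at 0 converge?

The radius of convergence is infinite.

The factor -sin(8*y/17) is entire and contributes no finite singular point.
The polynomial part has no poles.
No finite singular points: the Taylor series at 0 converges everywhere.


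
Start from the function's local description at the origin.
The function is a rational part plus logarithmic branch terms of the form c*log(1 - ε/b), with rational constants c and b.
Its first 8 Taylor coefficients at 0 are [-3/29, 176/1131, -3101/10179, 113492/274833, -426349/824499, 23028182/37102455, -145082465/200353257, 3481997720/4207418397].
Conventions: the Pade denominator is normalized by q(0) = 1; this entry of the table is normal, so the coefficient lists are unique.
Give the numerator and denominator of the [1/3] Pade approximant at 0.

Taylor coefficients needed (read off): a_0 = -3/29, a_1 = 176/1131, a_2 = -3101/10179, a_3 = 113492/274833, a_4 = -426349/824499.
Write the denominator as Q(ε) = 1 + q1*ε + q2*ε^2 + q3*ε^3. Requiring Q*f - P = O(ε^5) with deg P <= 1 kills the coefficients of ε^2..ε^4 in Q*f:
  ε^2: a_2 + q1*a_1 + q2*a_0 = 0, i.e. -3101/10179 + (176/1131)*q1 + (-3/29)*q2 = 0.
  ε^3: a_3 + q1*a_2 + q2*a_1 + q3*a_0 = 0, i.e. 113492/274833 + (-3101/10179)*q1 + (176/1131)*q2 + (-3/29)*q3 = 0.
  ε^4: a_4 + q1*a_3 + q2*a_2 + q3*a_1 = 0, i.e. -426349/824499 + (113492/274833)*q1 + (-3101/10179)*q2 + (176/1131)*q3 = 0.
Solving this linear system: q1 = 1123904/545823, q2 = 249763/1637469, q3 = -244392692/132634989.
The numerator is Q*f truncated at degree 1: P0 = a_0 = -3/29; P1 = a_1 + q1*a_0 = -3936880/68591757.

The Pade approximant has numerator coefficients [-3/29, -3936880/68591757]; denominator coefficients [1, 1123904/545823, 249763/1637469, -244392692/132634989].


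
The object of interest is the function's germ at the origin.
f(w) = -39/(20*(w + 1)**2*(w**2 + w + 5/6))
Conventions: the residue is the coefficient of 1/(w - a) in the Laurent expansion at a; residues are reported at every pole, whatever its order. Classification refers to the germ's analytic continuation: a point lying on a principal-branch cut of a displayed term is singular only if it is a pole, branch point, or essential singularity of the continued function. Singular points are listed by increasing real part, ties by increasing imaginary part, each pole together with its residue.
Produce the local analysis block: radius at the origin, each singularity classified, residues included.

Denominator factor (w + 1)^2: pole of order 2 at -1, modulus 1.
Denominator factor (w**2 + w + 5/6): discriminant -7/3, complex-conjugate roots (-1/2) + ((1/6)*sqrt(21))*i and (-1/2) - ((1/6)*sqrt(21))*i; poles of order 1, moduli (1/6)*sqrt(30) and (1/6)*sqrt(30).
The radius of convergence is the smallest modulus among the singular points: (1/6)*sqrt(30).
At the order-2 pole -1 set g(w) = (w - (-1))^2*f(w) = -39/(20*(w**2 + w + 5/6)).
Order-2 pole: residue = g'(a); g'(-1) = -351/125, so the residue is -351/125.
The factor w**2 + w + 5/6 splits as (w - a)(w - a') with a = (-1/2) - ((1/6)*sqrt(21))*i, a' = (-1/2) + ((1/6)*sqrt(21))*i. At the order-1 pole a set g(w) = (w - a)*f(w) = [-39/(20*(w + 1)**2)] / (w - a').
Simple pole: residue = g(a) at a = (-1/2) - ((1/6)*sqrt(21))*i, which is (351/250) + ((117/875)*sqrt(21))*i.
The factor w**2 + w + 5/6 splits as (w - a)(w - a') with a = (-1/2) + ((1/6)*sqrt(21))*i, a' = (-1/2) - ((1/6)*sqrt(21))*i. At the order-1 pole a set g(w) = (w - a)*f(w) = [-39/(20*(w + 1)**2)] / (w - a').
Simple pole: residue = g(a) at a = (-1/2) + ((1/6)*sqrt(21))*i, which is (351/250) - ((117/875)*sqrt(21))*i.
List the singular points by increasing real part (a conjugate pair: the negative imaginary part first).

Radius of convergence at 0: (1/6)*sqrt(30).
At -1: a pole of order 2; residue -351/125.
At (-1/2) - ((1/6)*sqrt(21))*i: a pole of order 1; residue (351/250) + ((117/875)*sqrt(21))*i.
At (-1/2) + ((1/6)*sqrt(21))*i: a pole of order 1; residue (351/250) - ((117/875)*sqrt(21))*i.


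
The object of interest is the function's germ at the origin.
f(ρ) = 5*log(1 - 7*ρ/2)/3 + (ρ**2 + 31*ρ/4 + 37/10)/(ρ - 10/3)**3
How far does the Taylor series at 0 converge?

Denominator factor (ρ - 10/3)^3: pole of order 3 at 10/3, modulus 10/3.
Branch term (5/3)*log(1 - ρ/(2/7)): its argument vanishes at ρ = 2/7, a logarithmic branch point, modulus 2/7.
The radius of convergence is the smallest modulus among the singular points: 2/7.

The radius of convergence is 2/7.


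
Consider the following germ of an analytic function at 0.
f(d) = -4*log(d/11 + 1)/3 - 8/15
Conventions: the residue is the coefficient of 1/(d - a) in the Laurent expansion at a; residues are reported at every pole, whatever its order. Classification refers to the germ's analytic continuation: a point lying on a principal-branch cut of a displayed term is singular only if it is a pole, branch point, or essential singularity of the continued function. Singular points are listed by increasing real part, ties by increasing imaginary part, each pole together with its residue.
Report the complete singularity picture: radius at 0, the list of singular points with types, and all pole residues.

Radius of convergence at 0: 11.
At -11: a logarithmic branch point.

Branch term (-4/3)*log(1 - d/(-11)): its argument vanishes at d = -11, a logarithmic branch point, modulus 11.
The radius of convergence is the smallest modulus among the singular points: 11.


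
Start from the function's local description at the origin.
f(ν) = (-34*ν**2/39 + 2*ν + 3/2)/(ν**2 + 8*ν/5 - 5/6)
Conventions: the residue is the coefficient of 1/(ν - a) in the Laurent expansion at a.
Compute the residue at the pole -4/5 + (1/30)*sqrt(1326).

The residue is 331/195 - (11363/517140)*sqrt(1326).

The factor ν**2 + 8*ν/5 - 5/6 splits as (ν - a)(ν - a') with a = -4/5 + (1/30)*sqrt(1326), a' = -4/5 - (1/30)*sqrt(1326). At the order-1 pole a set g(ν) = (ν - a)*f(ν) = [-34*ν**2/39 + 2*ν + 3/2] / (ν - a').
Simple pole: residue = g(a) at a = -4/5 + (1/30)*sqrt(1326), which is 331/195 - (11363/517140)*sqrt(1326).


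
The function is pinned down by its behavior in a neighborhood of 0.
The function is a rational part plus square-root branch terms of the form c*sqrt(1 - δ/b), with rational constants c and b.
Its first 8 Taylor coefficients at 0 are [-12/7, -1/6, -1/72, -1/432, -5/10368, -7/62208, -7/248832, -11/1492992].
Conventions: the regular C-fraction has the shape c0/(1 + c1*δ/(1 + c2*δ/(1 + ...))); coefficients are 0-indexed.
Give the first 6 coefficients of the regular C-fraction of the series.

The regular C-fraction coefficients are [-12/7, -7/72, 1/72, 1/2, -2/3, -1/96].

Taylor coefficients (read off): a_0 = -12/7, a_1 = -1/6, a_2 = -1/72, a_3 = -1/432, a_4 = -5/10368, a_5 = -7/62208.
c0 = a_0 = -12/7. Peel one level at a time: if S = 1 + c*δ/S' with S'(0) = 1, then c is the δ-coefficient of S and S' = c*δ/(S - 1).
S_1 = c0/f = 1 + (-7/72)*δ + (7/5184)*δ^2 + ...; c1 = -7/72.
S_2 = c1*δ/(S_1 - 1) = 1 + (1/72)*δ + (-1/144)*δ^2 + ...; c2 = 1/72.
S_3 = c2*δ/(S_2 - 1) = 1 + (1/2)*δ + (1/3)*δ^2 + ...; c3 = 1/2.
S_4 = c3*δ/(S_3 - 1) = 1 + (-2/3)*δ + (-1/144)*δ^2 + ...; c4 = -2/3.
S_5 = c4*δ/(S_4 - 1) = 1 + (-1/96)*δ + ...; c5 = -1/96.


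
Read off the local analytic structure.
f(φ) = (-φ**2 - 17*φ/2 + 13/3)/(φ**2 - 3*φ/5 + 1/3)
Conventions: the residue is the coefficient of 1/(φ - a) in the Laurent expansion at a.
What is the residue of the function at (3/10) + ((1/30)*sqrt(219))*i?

The residue is (-91/20) - ((581/4380)*sqrt(219))*i.

The factor φ**2 - 3*φ/5 + 1/3 splits as (φ - a)(φ - a') with a = (3/10) + ((1/30)*sqrt(219))*i, a' = (3/10) - ((1/30)*sqrt(219))*i. At the order-1 pole a set g(φ) = (φ - a)*f(φ) = [-φ**2 - 17*φ/2 + 13/3] / (φ - a').
Simple pole: residue = g(a) at a = (3/10) + ((1/30)*sqrt(219))*i, which is (-91/20) - ((581/4380)*sqrt(219))*i.


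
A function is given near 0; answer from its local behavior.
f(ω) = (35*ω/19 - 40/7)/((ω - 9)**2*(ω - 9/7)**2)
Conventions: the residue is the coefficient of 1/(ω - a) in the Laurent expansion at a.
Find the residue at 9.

At the order-2 pole 9 set g(ω) = (ω - (9))^2*f(ω) = (35*ω/19 - 40/7)/(ω - 9/7)**2.
Order-2 pole: residue = g'(a); g'(9) = -6125/373977, so the residue is -6125/373977.

The residue is -6125/373977.


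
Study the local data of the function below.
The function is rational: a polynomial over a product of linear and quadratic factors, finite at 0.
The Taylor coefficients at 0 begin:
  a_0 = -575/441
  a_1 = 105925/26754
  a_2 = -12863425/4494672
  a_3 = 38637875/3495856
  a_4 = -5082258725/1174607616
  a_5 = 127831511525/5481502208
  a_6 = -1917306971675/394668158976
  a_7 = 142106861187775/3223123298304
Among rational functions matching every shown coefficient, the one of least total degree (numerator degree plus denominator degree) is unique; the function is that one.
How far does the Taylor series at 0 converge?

The radius of convergence is 4/5.

No rational of total degree below 5 reproduces all 8 coefficients; solving the [1/4] Pade equations on them gives f(τ) = (27*τ/13 - 23/36)/((τ - 4/5)**2*(τ + 7/8)**2), whose expansion matches every shown term.
Denominator factor (τ + 7/8)^2: pole of order 2 at -7/8, modulus 7/8.
Denominator factor (τ - 4/5)^2: pole of order 2 at 4/5, modulus 4/5.
The radius of convergence is the smallest modulus among the singular points: 4/5.


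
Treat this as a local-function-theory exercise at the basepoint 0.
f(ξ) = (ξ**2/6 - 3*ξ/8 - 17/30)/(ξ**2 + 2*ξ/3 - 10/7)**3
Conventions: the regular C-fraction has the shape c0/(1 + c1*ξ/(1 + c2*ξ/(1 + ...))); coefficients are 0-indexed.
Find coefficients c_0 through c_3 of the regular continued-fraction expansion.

The regular C-fraction coefficients are [5831/30000, -701/340, 73471/715020, -12400710214/2317642695].

Taylor coefficients (expand at 0): a_0 = 5831/30000, a_1 = 240443/600000, a_2 = 7065457/9000000, a_3 = 213451301/162000000.
c0 = a_0 = 5831/30000. Peel one level at a time: if S = 1 + c*ξ/S' with S'(0) = 1, then c is the ξ-coefficient of S and S' = c*ξ/(S - 1).
S_1 = c0/f = 1 + (-701/340)*ξ + (73471/346800)*ξ^2 + ...; c1 = -701/340.
S_2 = c1*ξ/(S_1 - 1) = 1 + (73471/715020)*ξ + (364726771/663391350)*ξ^2 + ...; c2 = 73471/715020.
S_3 = c2*ξ/(S_2 - 1) = 1 + (-12400710214/2317642695)*ξ + ...; c3 = -12400710214/2317642695.


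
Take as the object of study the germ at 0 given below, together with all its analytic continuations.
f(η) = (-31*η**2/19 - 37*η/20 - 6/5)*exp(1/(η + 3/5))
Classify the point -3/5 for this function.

The exponent 1/(η - (-3/5)) has a pole at -3/5, so exp(1/(η - (-3/5))) takes every nonzero value near it: an essential singularity (not a pole of any order).

The point is an essential singularity.


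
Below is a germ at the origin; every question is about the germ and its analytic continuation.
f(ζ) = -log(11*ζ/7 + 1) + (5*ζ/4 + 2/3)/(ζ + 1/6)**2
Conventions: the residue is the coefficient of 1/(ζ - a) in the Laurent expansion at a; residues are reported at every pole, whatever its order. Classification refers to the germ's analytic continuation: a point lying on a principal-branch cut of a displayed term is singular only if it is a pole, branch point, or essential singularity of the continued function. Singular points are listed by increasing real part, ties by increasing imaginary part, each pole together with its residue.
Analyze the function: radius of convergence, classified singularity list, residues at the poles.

Radius of convergence at 0: 1/6.
At -7/11: a logarithmic branch point.
At -1/6: a pole of order 2; residue 5/4.

Denominator factor (ζ + 1/6)^2: pole of order 2 at -1/6, modulus 1/6.
Branch term (-1)*log(1 - ζ/(-7/11)): its argument vanishes at ζ = -7/11, a logarithmic branch point, modulus 7/11.
The radius of convergence is the smallest modulus among the singular points: 1/6.
The branch term is analytic at -1/6 and contributes nothing to the residue; only the rational part matters.
At the order-2 pole -1/6 set g(ζ) = (ζ - (-1/6))^2*(rational part) = 5*ζ/4 + 2/3.
Order-2 pole: residue = g'(a); g'(-1/6) = 5/4, so the residue is 5/4.
List the singular points by increasing real part (a conjugate pair: the negative imaginary part first).


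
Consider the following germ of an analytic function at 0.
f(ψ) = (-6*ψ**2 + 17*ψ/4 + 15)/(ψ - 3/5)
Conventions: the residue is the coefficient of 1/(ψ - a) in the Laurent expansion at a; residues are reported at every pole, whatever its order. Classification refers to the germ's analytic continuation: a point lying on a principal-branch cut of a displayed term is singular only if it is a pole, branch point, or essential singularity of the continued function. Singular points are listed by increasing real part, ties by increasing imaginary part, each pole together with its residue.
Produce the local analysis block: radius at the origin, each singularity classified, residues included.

Radius of convergence at 0: 3/5.
At 3/5: a pole of order 1; residue 1539/100.

Denominator factor (ψ - 3/5): pole of order 1 at 3/5, modulus 3/5.
The radius of convergence is the smallest modulus among the singular points: 3/5.
At the order-1 pole 3/5 set g(ψ) = (ψ - (3/5))*f(ψ) = -6*ψ**2 + 17*ψ/4 + 15.
Simple pole: residue = g(a) at a = 3/5, which is 1539/100.


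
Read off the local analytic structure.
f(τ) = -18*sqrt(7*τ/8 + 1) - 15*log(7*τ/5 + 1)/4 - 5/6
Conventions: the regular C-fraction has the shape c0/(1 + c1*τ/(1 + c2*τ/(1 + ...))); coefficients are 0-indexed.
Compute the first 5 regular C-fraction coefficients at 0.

Taylor coefficients (expand at 0): a_0 = -113/6, a_1 = -105/8, a_2 = 6909/1280, a_3 = -428407/102400, a_4 = 131519577/32768000.
c0 = a_0 = -113/6. Peel one level at a time: if S = 1 + c*τ/S' with S'(0) = 1, then c is the τ-coefficient of S and S' = c*τ/(S - 1).
S_1 = c0/f = 1 + (-315/452)*τ + (6311151/8172160)*τ^2 + ...; c1 = -315/452.
S_2 = c1*τ/(S_1 - 1) = 1 + (100177/90400)*τ + (-287287/1920000)*τ^2 + ...; c2 = 100177/90400.
S_3 = c2*τ/(S_2 - 1) = 1 + (421603/3122400)*τ + (-359916179203/4289727974400)*τ^2 + ...; c3 = 421603/3122400.
S_4 = c3*τ/(S_3 - 1) = 1 + (455014133/732265248)*τ + ...; c4 = 455014133/732265248.

The regular C-fraction coefficients are [-113/6, -315/452, 100177/90400, 421603/3122400, 455014133/732265248].


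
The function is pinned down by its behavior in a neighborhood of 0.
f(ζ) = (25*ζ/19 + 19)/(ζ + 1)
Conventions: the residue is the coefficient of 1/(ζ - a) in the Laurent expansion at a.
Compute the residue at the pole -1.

The residue is 336/19.

At the order-1 pole -1 set g(ζ) = (ζ - (-1))*f(ζ) = 25*ζ/19 + 19.
Simple pole: residue = g(a) at a = -1, which is 336/19.


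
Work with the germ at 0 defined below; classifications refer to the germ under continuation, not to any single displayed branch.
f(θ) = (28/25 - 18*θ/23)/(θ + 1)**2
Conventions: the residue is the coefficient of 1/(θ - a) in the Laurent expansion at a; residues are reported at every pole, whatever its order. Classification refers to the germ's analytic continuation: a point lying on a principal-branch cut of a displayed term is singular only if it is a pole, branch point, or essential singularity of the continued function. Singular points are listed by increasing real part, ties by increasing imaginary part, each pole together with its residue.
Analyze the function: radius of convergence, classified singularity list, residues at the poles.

Denominator factor (θ + 1)^2: pole of order 2 at -1, modulus 1.
The radius of convergence is the smallest modulus among the singular points: 1.
At the order-2 pole -1 set g(θ) = (θ - (-1))^2*f(θ) = 28/25 - 18*θ/23.
Order-2 pole: residue = g'(a); g'(-1) = -18/23, so the residue is -18/23.

Radius of convergence at 0: 1.
At -1: a pole of order 2; residue -18/23.


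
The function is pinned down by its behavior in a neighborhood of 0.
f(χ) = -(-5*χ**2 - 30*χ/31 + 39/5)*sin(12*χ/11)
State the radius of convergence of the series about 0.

The factor -sin(12*χ/11) is entire and contributes no finite singular point.
The polynomial part has no poles.
No finite singular points: the Taylor series at 0 converges everywhere.

The radius of convergence is infinite.


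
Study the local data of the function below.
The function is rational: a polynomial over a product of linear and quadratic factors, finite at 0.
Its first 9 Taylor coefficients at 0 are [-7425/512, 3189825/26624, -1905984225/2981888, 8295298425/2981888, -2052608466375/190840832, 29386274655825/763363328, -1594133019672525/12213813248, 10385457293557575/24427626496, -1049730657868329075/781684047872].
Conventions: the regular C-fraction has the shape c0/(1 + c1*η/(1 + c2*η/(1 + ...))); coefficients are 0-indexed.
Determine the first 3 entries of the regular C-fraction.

The regular C-fraction coefficients are [-7425/512, 14177/1716, -1993568623/681176496].

Taylor coefficients (read off): a_0 = -7425/512, a_1 = 3189825/26624, a_2 = -1905984225/2981888.
c0 = a_0 = -7425/512. Peel one level at a time: if S = 1 + c*η/S' with S'(0) = 1, then c is the η-coefficient of S and S' = c*η/(S - 1).
S_1 = c0/f = 1 + (14177/1716)*η + (1993568623/82450368)*η^2 + ...; c1 = 14177/1716.
S_2 = c1*η/(S_1 - 1) = 1 + (-1993568623/681176496)*η + ...; c2 = -1993568623/681176496.


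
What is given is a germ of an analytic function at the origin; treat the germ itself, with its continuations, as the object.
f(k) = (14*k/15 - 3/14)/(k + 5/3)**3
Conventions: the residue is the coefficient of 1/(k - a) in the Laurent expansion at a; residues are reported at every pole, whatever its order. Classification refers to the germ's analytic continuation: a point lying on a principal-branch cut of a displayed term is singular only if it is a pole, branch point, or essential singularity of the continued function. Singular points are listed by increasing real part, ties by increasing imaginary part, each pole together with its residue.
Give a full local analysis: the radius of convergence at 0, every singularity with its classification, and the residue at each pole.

Radius of convergence at 0: 5/3.
At -5/3: a pole of order 3; residue 0.

Denominator factor (k + 5/3)^3: pole of order 3 at -5/3, modulus 5/3.
The radius of convergence is the smallest modulus among the singular points: 5/3.
At the order-3 pole -5/3 set g(k) = (k - (-5/3))^3*f(k) = 14*k/15 - 3/14.
Order-3 pole: residue = g''(a)/2; g''(-5/3) = 0, so the residue is 0.


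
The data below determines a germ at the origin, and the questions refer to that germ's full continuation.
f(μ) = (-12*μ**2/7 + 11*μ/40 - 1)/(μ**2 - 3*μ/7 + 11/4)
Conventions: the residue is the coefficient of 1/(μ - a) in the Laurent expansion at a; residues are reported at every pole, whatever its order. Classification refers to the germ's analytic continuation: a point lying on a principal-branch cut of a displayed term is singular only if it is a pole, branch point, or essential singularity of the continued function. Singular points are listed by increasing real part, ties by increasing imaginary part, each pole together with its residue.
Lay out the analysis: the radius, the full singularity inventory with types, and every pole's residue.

Denominator factor (μ**2 - 3*μ/7 + 11/4): discriminant -530/49, complex-conjugate roots (3/14) + ((1/14)*sqrt(530))*i and (3/14) - ((1/14)*sqrt(530))*i; poles of order 1, moduli (1/2)*sqrt(11) and (1/2)*sqrt(11).
The radius of convergence is the smallest modulus among the singular points: (1/2)*sqrt(11).
The factor μ**2 - 3*μ/7 + 11/4 splits as (μ - a)(μ - a') with a = (3/14) - ((1/14)*sqrt(530))*i, a' = (3/14) + ((1/14)*sqrt(530))*i. At the order-1 pole a set g(μ) = (μ - a)*f(μ) = [-12*μ**2/7 + 11*μ/40 - 1] / (μ - a').
Simple pole: residue = g(a) at a = (3/14) - ((1/14)*sqrt(530))*i, which is (-901/3920) + ((99217/2077600)*sqrt(530))*i.
The factor μ**2 - 3*μ/7 + 11/4 splits as (μ - a)(μ - a') with a = (3/14) + ((1/14)*sqrt(530))*i, a' = (3/14) - ((1/14)*sqrt(530))*i. At the order-1 pole a set g(μ) = (μ - a)*f(μ) = [-12*μ**2/7 + 11*μ/40 - 1] / (μ - a').
Simple pole: residue = g(a) at a = (3/14) + ((1/14)*sqrt(530))*i, which is (-901/3920) - ((99217/2077600)*sqrt(530))*i.
List the singular points by increasing real part (a conjugate pair: the negative imaginary part first).

Radius of convergence at 0: (1/2)*sqrt(11).
At (3/14) - ((1/14)*sqrt(530))*i: a pole of order 1; residue (-901/3920) + ((99217/2077600)*sqrt(530))*i.
At (3/14) + ((1/14)*sqrt(530))*i: a pole of order 1; residue (-901/3920) - ((99217/2077600)*sqrt(530))*i.


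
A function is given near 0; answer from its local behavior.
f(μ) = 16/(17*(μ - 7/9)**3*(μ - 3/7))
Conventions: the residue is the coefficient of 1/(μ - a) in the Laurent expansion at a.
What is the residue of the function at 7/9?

The residue is 500094/22627.

At the order-3 pole 7/9 set g(μ) = (μ - (7/9))^3*f(μ) = 16/(17*(μ - 3/7)).
Order-3 pole: residue = g''(a)/2; g''(7/9) = 1000188/22627, so the residue is 500094/22627.


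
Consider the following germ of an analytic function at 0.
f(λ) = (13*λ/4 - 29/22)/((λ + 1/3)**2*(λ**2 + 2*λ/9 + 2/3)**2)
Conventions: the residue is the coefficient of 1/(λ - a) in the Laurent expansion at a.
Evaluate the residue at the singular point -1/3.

At the order-2 pole -1/3 set g(λ) = (λ - (-1/3))^2*f(λ) = (13*λ/4 - 29/22)/(λ**2 + 2*λ/9 + 2/3)**2.
Order-2 pole: residue = g'(a); g'(-1/3) = 131949/301796, so the residue is 131949/301796.

The residue is 131949/301796.


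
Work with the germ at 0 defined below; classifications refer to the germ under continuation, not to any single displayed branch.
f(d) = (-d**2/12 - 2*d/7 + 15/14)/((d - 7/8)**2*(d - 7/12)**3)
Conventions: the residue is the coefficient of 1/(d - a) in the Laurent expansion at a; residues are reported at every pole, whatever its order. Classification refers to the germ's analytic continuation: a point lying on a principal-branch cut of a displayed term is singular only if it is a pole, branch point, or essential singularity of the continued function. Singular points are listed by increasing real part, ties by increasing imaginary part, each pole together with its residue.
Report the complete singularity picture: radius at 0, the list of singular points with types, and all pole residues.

Denominator factor (d - 7/8)^2: pole of order 2 at 7/8, modulus 7/8.
Denominator factor (d - 7/12)^3: pole of order 3 at 7/12, modulus 7/12.
The radius of convergence is the smallest modulus among the singular points: 7/12.
At the order-3 pole 7/12 set g(d) = (d - (7/12))^3*f(d) = (-d**2/12 - 2*d/7 + 15/14)/(d - 7/8)**2.
Order-3 pole: residue = g''(a)/2; g''(7/12) = 11141856/16807, so the residue is 5570928/16807.
At the order-2 pole 7/8 set g(d) = (d - (7/8))^2*f(d) = (-d**2/12 - 2*d/7 + 15/14)/(d - 7/12)**3.
Order-2 pole: residue = g'(a); g'(7/8) = -5570928/16807, so the residue is -5570928/16807.
List the singular points by increasing real part (a conjugate pair: the negative imaginary part first).

Radius of convergence at 0: 7/12.
At 7/12: a pole of order 3; residue 5570928/16807.
At 7/8: a pole of order 2; residue -5570928/16807.


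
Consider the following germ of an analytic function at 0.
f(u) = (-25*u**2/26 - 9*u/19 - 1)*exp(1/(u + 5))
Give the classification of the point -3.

There is no denominator, hence no pole anywhere.
The essential point of exp(1/(u - (-5))) is -5, not -3.
So the germ continues analytically to -3.

The point is a regular point.


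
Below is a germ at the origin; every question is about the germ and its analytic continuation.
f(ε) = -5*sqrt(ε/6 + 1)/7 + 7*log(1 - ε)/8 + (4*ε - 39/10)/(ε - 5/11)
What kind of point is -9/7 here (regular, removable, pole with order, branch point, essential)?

Denominator factors: ε - 5/11 = -134/77 at ε = -9/7 — none vanishes.
Branch term log(1 - ε/(1)): argument at -9/7 is 16/7, nonzero, so -9/7 is not its branch point (a point on a principal cut is still regular for the continued germ).
Branch term sqrt(1 - ε/(-6)): argument at -9/7 is 11/14, nonzero, so -9/7 is not its branch point (a point on a principal cut is still regular for the continued germ).
So the germ continues analytically to -9/7.

The point is a regular point.


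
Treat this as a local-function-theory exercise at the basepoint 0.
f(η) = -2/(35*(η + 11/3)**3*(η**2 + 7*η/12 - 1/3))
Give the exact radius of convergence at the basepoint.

The radius of convergence is -7/24 + (1/24)*sqrt(241).

Denominator factor (η + 11/3)^3: pole of order 3 at -11/3, modulus 11/3.
Denominator factor (η**2 + 7*η/12 - 1/3): discriminant 241/144, real irrational roots -7/24 + (1/24)*sqrt(241) and -7/24 - (1/24)*sqrt(241); poles of order 1, moduli -7/24 + (1/24)*sqrt(241) and 7/24 + (1/24)*sqrt(241).
The radius of convergence is the smallest modulus among the singular points: -7/24 + (1/24)*sqrt(241).


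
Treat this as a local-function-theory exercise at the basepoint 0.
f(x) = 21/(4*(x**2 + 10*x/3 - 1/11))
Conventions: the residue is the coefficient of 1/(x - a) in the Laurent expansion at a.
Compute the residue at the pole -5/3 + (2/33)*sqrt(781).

The residue is (63/1136)*sqrt(781).

The factor x**2 + 10*x/3 - 1/11 splits as (x - a)(x - a') with a = -5/3 + (2/33)*sqrt(781), a' = -5/3 - (2/33)*sqrt(781). At the order-1 pole a set g(x) = (x - a)*f(x) = [21/4] / (x - a').
Simple pole: residue = g(a) at a = -5/3 + (2/33)*sqrt(781), which is (63/1136)*sqrt(781).


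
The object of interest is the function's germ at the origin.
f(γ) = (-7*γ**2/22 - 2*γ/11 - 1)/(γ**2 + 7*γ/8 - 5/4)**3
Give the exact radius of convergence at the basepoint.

The radius of convergence is -7/16 + (3/16)*sqrt(41).

Denominator factor (γ**2 + 7*γ/8 - 5/4)^3: discriminant 369/64, real irrational roots -7/16 + (3/16)*sqrt(41) and -7/16 - (3/16)*sqrt(41); poles of order 3, moduli -7/16 + (3/16)*sqrt(41) and 7/16 + (3/16)*sqrt(41).
The radius of convergence is the smallest modulus among the singular points: -7/16 + (3/16)*sqrt(41).
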